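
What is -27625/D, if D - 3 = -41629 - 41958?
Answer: 27625/83584 ≈ 0.33051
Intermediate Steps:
D = -83584 (D = 3 + (-41629 - 41958) = 3 - 83587 = -83584)
-27625/D = -27625/(-83584) = -27625*(-1/83584) = 27625/83584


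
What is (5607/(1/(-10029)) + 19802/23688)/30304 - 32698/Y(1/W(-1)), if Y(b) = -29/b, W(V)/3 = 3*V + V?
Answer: -20292548010403/10408696704 ≈ -1949.6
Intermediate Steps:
W(V) = 12*V (W(V) = 3*(3*V + V) = 3*(4*V) = 12*V)
(5607/(1/(-10029)) + 19802/23688)/30304 - 32698/Y(1/W(-1)) = (5607/(1/(-10029)) + 19802/23688)/30304 - 32698/((-29*12*(-1))) = (5607/(-1/10029) + 19802*(1/23688))*(1/30304) - 32698/((-29/(1/(-12)))) = (5607*(-10029) + 9901/11844)*(1/30304) - 32698/((-29/(-1/12))) = (-56232603 + 9901/11844)*(1/30304) - 32698/((-29*(-12))) = -666018940031/11844*1/30304 - 32698/348 = -666018940031/358920576 - 32698*1/348 = -666018940031/358920576 - 16349/174 = -20292548010403/10408696704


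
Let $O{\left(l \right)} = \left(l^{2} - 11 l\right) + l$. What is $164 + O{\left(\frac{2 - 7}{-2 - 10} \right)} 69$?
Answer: $- \frac{5353}{48} \approx -111.52$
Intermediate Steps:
$O{\left(l \right)} = l^{2} - 10 l$
$164 + O{\left(\frac{2 - 7}{-2 - 10} \right)} 69 = 164 + \frac{2 - 7}{-2 - 10} \left(-10 + \frac{2 - 7}{-2 - 10}\right) 69 = 164 + - \frac{5}{-12} \left(-10 - \frac{5}{-12}\right) 69 = 164 + \left(-5\right) \left(- \frac{1}{12}\right) \left(-10 - - \frac{5}{12}\right) 69 = 164 + \frac{5 \left(-10 + \frac{5}{12}\right)}{12} \cdot 69 = 164 + \frac{5}{12} \left(- \frac{115}{12}\right) 69 = 164 - \frac{13225}{48} = - \frac{5353}{48}$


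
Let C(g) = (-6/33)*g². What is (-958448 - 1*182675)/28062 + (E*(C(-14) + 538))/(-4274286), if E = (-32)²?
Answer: -8968523166941/219899191842 ≈ -40.785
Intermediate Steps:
E = 1024
C(g) = -2*g²/11 (C(g) = (-6*1/33)*g² = -2*g²/11)
(-958448 - 1*182675)/28062 + (E*(C(-14) + 538))/(-4274286) = (-958448 - 1*182675)/28062 + (1024*(-2/11*(-14)² + 538))/(-4274286) = (-958448 - 182675)*(1/28062) + (1024*(-2/11*196 + 538))*(-1/4274286) = -1141123*1/28062 + (1024*(-392/11 + 538))*(-1/4274286) = -1141123/28062 + (1024*(5526/11))*(-1/4274286) = -1141123/28062 + (5658624/11)*(-1/4274286) = -1141123/28062 - 943104/7836191 = -8968523166941/219899191842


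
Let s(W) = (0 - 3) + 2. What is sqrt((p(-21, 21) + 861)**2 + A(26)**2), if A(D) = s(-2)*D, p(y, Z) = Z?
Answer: 10*sqrt(7786) ≈ 882.38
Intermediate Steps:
s(W) = -1 (s(W) = -3 + 2 = -1)
A(D) = -D
sqrt((p(-21, 21) + 861)**2 + A(26)**2) = sqrt((21 + 861)**2 + (-1*26)**2) = sqrt(882**2 + (-26)**2) = sqrt(777924 + 676) = sqrt(778600) = 10*sqrt(7786)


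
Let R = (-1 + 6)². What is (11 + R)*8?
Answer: 288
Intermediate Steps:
R = 25 (R = 5² = 25)
(11 + R)*8 = (11 + 25)*8 = 36*8 = 288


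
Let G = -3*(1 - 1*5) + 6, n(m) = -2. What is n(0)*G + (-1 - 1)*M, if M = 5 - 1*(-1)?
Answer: -48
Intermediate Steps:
M = 6 (M = 5 + 1 = 6)
G = 18 (G = -3*(1 - 5) + 6 = -3*(-4) + 6 = 12 + 6 = 18)
n(0)*G + (-1 - 1)*M = -2*18 + (-1 - 1)*6 = -36 - 2*6 = -36 - 12 = -48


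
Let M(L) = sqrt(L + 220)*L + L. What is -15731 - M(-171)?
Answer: -14363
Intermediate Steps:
M(L) = L + L*sqrt(220 + L) (M(L) = sqrt(220 + L)*L + L = L*sqrt(220 + L) + L = L + L*sqrt(220 + L))
-15731 - M(-171) = -15731 - (-171)*(1 + sqrt(220 - 171)) = -15731 - (-171)*(1 + sqrt(49)) = -15731 - (-171)*(1 + 7) = -15731 - (-171)*8 = -15731 - 1*(-1368) = -15731 + 1368 = -14363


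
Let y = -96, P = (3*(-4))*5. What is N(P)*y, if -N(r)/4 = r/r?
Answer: 384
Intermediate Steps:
P = -60 (P = -12*5 = -60)
N(r) = -4 (N(r) = -4*r/r = -4*1 = -4)
N(P)*y = -4*(-96) = 384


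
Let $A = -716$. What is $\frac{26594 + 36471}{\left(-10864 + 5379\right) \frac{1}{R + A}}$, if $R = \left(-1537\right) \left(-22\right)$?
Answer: $- \frac{417465074}{1097} \approx -3.8055 \cdot 10^{5}$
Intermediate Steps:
$R = 33814$
$\frac{26594 + 36471}{\left(-10864 + 5379\right) \frac{1}{R + A}} = \frac{26594 + 36471}{\left(-10864 + 5379\right) \frac{1}{33814 - 716}} = \frac{63065}{\left(-5485\right) \frac{1}{33098}} = \frac{63065}{- \frac{5485}{33098}} = 63065 \left(- \frac{33098}{5485}\right) = - \frac{417465074}{1097}$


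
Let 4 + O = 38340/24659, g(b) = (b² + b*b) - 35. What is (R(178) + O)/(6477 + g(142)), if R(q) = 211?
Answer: 1714251/384433810 ≈ 0.0044592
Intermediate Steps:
g(b) = -35 + 2*b² (g(b) = (b² + b²) - 35 = 2*b² - 35 = -35 + 2*b²)
O = -60296/24659 (O = -4 + 38340/24659 = -60296/24659 ≈ -2.4452)
(R(178) + O)/(6477 + g(142)) = (211 - 60296/24659)/(6477 + (-35 + 2*142²)) = 5142753/(24659*(6477 + (-35 + 2*20164))) = 5142753/(24659*(6477 + (-35 + 40328))) = 5142753/(24659*(6477 + 40293)) = (5142753/24659)/46770 = (5142753/24659)*(1/46770) = 1714251/384433810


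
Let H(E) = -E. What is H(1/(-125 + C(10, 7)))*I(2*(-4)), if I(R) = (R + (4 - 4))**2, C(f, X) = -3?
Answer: 1/2 ≈ 0.50000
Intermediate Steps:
I(R) = R**2 (I(R) = (R + 0)**2 = R**2)
H(1/(-125 + C(10, 7)))*I(2*(-4)) = (-1/(-125 - 3))*(2*(-4))**2 = -1/(-128)*(-8)**2 = -1*(-1/128)*64 = (1/128)*64 = 1/2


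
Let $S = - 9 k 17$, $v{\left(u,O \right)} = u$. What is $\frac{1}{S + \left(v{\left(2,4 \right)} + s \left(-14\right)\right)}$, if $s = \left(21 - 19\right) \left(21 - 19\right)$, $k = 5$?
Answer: $- \frac{1}{819} \approx -0.001221$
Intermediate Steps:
$s = 4$ ($s = 2 \cdot 2 = 4$)
$S = -765$ ($S = \left(-9\right) 5 \cdot 17 = \left(-45\right) 17 = -765$)
$\frac{1}{S + \left(v{\left(2,4 \right)} + s \left(-14\right)\right)} = \frac{1}{-765 + \left(2 + 4 \left(-14\right)\right)} = \frac{1}{-765 + \left(2 - 56\right)} = \frac{1}{-765 - 54} = \frac{1}{-819} = - \frac{1}{819}$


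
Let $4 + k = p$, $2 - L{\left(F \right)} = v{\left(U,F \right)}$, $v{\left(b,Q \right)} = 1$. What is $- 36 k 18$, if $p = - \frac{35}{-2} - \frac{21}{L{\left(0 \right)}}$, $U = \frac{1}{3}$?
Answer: $4860$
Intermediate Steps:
$U = \frac{1}{3} \approx 0.33333$
$L{\left(F \right)} = 1$ ($L{\left(F \right)} = 2 - 1 = 1$)
$p = - \frac{7}{2}$ ($p = - \frac{35}{-2} - \frac{21}{1} = \left(-35\right) \left(- \frac{1}{2}\right) - 21 = \frac{35}{2} - 21 = - \frac{7}{2} \approx -3.5$)
$k = - \frac{15}{2}$ ($k = -4 - \frac{7}{2} = - \frac{15}{2} \approx -7.5$)
$- 36 k 18 = \left(-36\right) \left(- \frac{15}{2}\right) 18 = 270 \cdot 18 = 4860$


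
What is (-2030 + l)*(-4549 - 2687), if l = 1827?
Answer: 1468908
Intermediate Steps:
(-2030 + l)*(-4549 - 2687) = (-2030 + 1827)*(-4549 - 2687) = -203*(-7236) = 1468908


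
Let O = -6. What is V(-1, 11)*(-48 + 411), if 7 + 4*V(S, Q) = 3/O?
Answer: -5445/8 ≈ -680.63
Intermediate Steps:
V(S, Q) = -15/8 (V(S, Q) = -7/4 + (3/(-6))/4 = -7/4 + (3*(-1/6))/4 = -7/4 + (1/4)*(-1/2) = -7/4 - 1/8 = -15/8)
V(-1, 11)*(-48 + 411) = -15*(-48 + 411)/8 = -15/8*363 = -5445/8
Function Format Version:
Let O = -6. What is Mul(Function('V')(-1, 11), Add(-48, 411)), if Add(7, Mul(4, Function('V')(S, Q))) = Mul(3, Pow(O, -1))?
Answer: Rational(-5445, 8) ≈ -680.63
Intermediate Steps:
Function('V')(S, Q) = Rational(-15, 8) (Function('V')(S, Q) = Add(Rational(-7, 4), Mul(Rational(1, 4), Mul(3, Pow(-6, -1)))) = Add(Rational(-7, 4), Mul(Rational(1, 4), Mul(3, Rational(-1, 6)))) = Add(Rational(-7, 4), Mul(Rational(1, 4), Rational(-1, 2))) = Add(Rational(-7, 4), Rational(-1, 8)) = Rational(-15, 8))
Mul(Function('V')(-1, 11), Add(-48, 411)) = Mul(Rational(-15, 8), Add(-48, 411)) = Mul(Rational(-15, 8), 363) = Rational(-5445, 8)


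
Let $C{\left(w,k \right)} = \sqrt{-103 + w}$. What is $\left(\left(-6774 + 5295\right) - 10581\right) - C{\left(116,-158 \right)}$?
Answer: $-12060 - \sqrt{13} \approx -12064.0$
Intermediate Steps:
$\left(\left(-6774 + 5295\right) - 10581\right) - C{\left(116,-158 \right)} = \left(\left(-6774 + 5295\right) - 10581\right) - \sqrt{-103 + 116} = \left(-1479 - 10581\right) - \sqrt{13} = -12060 - \sqrt{13}$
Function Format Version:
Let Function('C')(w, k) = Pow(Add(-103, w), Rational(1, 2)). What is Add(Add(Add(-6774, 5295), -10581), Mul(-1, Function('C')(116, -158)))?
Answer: Add(-12060, Mul(-1, Pow(13, Rational(1, 2)))) ≈ -12064.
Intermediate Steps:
Add(Add(Add(-6774, 5295), -10581), Mul(-1, Function('C')(116, -158))) = Add(Add(Add(-6774, 5295), -10581), Mul(-1, Pow(Add(-103, 116), Rational(1, 2)))) = Add(Add(-1479, -10581), Mul(-1, Pow(13, Rational(1, 2)))) = Add(-12060, Mul(-1, Pow(13, Rational(1, 2))))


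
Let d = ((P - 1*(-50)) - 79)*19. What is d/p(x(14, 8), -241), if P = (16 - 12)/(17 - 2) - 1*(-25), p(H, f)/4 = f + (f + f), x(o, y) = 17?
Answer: 266/10845 ≈ 0.024527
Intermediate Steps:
p(H, f) = 12*f (p(H, f) = 4*(f + (f + f)) = 4*(f + 2*f) = 4*(3*f) = 12*f)
P = 379/15 (P = 4/15 + 25 = 379/15 ≈ 25.267)
d = -1064/15 (d = ((379/15 - 1*(-50)) - 79)*19 = ((379/15 + 50) - 79)*19 = (1129/15 - 79)*19 = -56/15*19 = -1064/15 ≈ -70.933)
d/p(x(14, 8), -241) = -1064/(15*(12*(-241))) = -1064/15/(-2892) = -1064/15*(-1/2892) = 266/10845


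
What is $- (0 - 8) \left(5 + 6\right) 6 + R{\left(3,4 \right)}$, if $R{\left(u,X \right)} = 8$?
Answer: $536$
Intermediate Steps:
$- (0 - 8) \left(5 + 6\right) 6 + R{\left(3,4 \right)} = - (0 - 8) \left(5 + 6\right) 6 + 8 = - (0 - 8) 11 \cdot 6 + 8 = \left(-1\right) \left(-8\right) 66 + 8 = 8 \cdot 66 + 8 = 528 + 8 = 536$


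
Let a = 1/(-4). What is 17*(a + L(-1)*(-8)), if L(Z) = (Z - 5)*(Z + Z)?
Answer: -6545/4 ≈ -1636.3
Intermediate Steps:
L(Z) = 2*Z*(-5 + Z) (L(Z) = (-5 + Z)*(2*Z) = 2*Z*(-5 + Z))
a = -1/4 ≈ -0.25000
17*(a + L(-1)*(-8)) = 17*(-1/4 + (2*(-1)*(-5 - 1))*(-8)) = 17*(-1/4 + (2*(-1)*(-6))*(-8)) = 17*(-1/4 + 12*(-8)) = 17*(-1/4 - 96) = 17*(-385/4) = -6545/4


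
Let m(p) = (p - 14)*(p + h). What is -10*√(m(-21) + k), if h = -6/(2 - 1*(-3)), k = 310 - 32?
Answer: -10*√1055 ≈ -324.81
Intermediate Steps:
k = 278
h = -6/5 (h = -6/(2 + 3) = -6/5 ≈ -1.2000)
m(p) = (-14 + p)*(-6/5 + p) (m(p) = (p - 14)*(p - 6/5) = (-14 + p)*(-6/5 + p))
-10*√(m(-21) + k) = -10*√((84/5 + (-21)² - 76/5*(-21)) + 278) = -10*√((84/5 + 441 + 1596/5) + 278) = -10*√(777 + 278) = -10*√1055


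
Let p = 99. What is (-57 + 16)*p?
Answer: -4059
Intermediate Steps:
(-57 + 16)*p = (-57 + 16)*99 = -41*99 = -4059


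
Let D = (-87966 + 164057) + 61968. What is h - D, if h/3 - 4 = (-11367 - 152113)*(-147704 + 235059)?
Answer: -42842524247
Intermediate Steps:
h = -42842386188 (h = 12 + 3*((-11367 - 152113)*(-147704 + 235059)) = 12 + 3*(-163480*87355) = 12 + 3*(-14280795400) = 12 - 42842386200 = -42842386188)
D = 138059 (D = 76091 + 61968 = 138059)
h - D = -42842386188 - 1*138059 = -42842386188 - 138059 = -42842524247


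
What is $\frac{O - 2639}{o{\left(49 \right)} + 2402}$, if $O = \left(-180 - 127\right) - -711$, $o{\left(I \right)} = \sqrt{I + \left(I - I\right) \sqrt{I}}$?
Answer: $- \frac{745}{803} \approx -0.92777$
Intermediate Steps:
$o{\left(I \right)} = \sqrt{I}$ ($o{\left(I \right)} = \sqrt{I + 0 \sqrt{I}} = \sqrt{I + 0} = \sqrt{I}$)
$O = 404$ ($O = \left(-180 - 127\right) + 711 = -307 + 711 = 404$)
$\frac{O - 2639}{o{\left(49 \right)} + 2402} = \frac{404 - 2639}{\sqrt{49} + 2402} = - \frac{2235}{7 + 2402} = - \frac{2235}{2409} = \left(-2235\right) \frac{1}{2409} = - \frac{745}{803}$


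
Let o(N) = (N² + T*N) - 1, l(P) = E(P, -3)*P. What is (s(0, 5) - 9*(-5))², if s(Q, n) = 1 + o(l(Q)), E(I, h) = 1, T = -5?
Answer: 2025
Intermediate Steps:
l(P) = P (l(P) = 1*P = P)
o(N) = -1 + N² - 5*N (o(N) = (N² - 5*N) - 1 = -1 + N² - 5*N)
s(Q, n) = Q² - 5*Q (s(Q, n) = 1 + (-1 + Q² - 5*Q) = Q² - 5*Q)
(s(0, 5) - 9*(-5))² = (0*(-5 + 0) - 9*(-5))² = (0*(-5) + 45)² = (0 + 45)² = 45² = 2025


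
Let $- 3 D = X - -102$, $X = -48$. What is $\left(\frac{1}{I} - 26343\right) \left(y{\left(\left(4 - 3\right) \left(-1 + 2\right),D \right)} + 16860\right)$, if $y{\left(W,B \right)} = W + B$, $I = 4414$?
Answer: $- \frac{1958470370843}{4414} \approx -4.437 \cdot 10^{8}$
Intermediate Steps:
$D = -18$ ($D = - \frac{-48 - -102}{3} = - \frac{-48 + 102}{3} = \left(- \frac{1}{3}\right) 54 = -18$)
$y{\left(W,B \right)} = B + W$
$\left(\frac{1}{I} - 26343\right) \left(y{\left(\left(4 - 3\right) \left(-1 + 2\right),D \right)} + 16860\right) = \left(\frac{1}{4414} - 26343\right) \left(\left(-18 + \left(4 - 3\right) \left(-1 + 2\right)\right) + 16860\right) = \left(\frac{1}{4414} - 26343\right) \left(\left(-18 + 1 \cdot 1\right) + 16860\right) = - \frac{116278001 \left(\left(-18 + 1\right) + 16860\right)}{4414} = - \frac{116278001 \left(-17 + 16860\right)}{4414} = \left(- \frac{116278001}{4414}\right) 16843 = - \frac{1958470370843}{4414}$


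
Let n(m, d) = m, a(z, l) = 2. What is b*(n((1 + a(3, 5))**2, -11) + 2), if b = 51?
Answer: 561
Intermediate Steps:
b*(n((1 + a(3, 5))**2, -11) + 2) = 51*((1 + 2)**2 + 2) = 51*(3**2 + 2) = 51*(9 + 2) = 51*11 = 561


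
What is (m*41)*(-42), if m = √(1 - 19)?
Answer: -5166*I*√2 ≈ -7305.8*I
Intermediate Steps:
m = 3*I*√2 (m = √(-18) = 3*I*√2 ≈ 4.2426*I)
(m*41)*(-42) = ((3*I*√2)*41)*(-42) = (123*I*√2)*(-42) = -5166*I*√2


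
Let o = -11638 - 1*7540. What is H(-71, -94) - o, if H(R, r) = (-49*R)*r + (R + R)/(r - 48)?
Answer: -307847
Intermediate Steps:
H(R, r) = -49*R*r + 2*R/(-48 + r) (H(R, r) = -49*R*r + (2*R)/(-48 + r) = -49*R*r + 2*R/(-48 + r))
o = -19178 (o = -11638 - 7540 = -19178)
H(-71, -94) - o = -71*(2 - 49*(-94)² + 2352*(-94))/(-48 - 94) - 1*(-19178) = -71*(2 - 49*8836 - 221088)/(-142) + 19178 = -71*(-1/142)*(2 - 432964 - 221088) + 19178 = -71*(-1/142)*(-654050) + 19178 = -327025 + 19178 = -307847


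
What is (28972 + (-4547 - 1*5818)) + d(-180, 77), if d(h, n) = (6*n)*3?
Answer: 19993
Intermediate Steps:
d(h, n) = 18*n
(28972 + (-4547 - 1*5818)) + d(-180, 77) = (28972 + (-4547 - 1*5818)) + 18*77 = (28972 + (-4547 - 5818)) + 1386 = (28972 - 10365) + 1386 = 18607 + 1386 = 19993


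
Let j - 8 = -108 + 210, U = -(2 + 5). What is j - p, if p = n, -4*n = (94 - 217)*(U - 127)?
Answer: 8461/2 ≈ 4230.5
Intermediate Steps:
U = -7 (U = -1*7 = -7)
j = 110 (j = 8 + (-108 + 210) = 8 + 102 = 110)
n = -8241/2 (n = -(94 - 217)*(-7 - 127)/4 = -(-123)*(-134)/4 = -1/4*16482 = -8241/2 ≈ -4120.5)
p = -8241/2 ≈ -4120.5
j - p = 110 - 1*(-8241/2) = 110 + 8241/2 = 8461/2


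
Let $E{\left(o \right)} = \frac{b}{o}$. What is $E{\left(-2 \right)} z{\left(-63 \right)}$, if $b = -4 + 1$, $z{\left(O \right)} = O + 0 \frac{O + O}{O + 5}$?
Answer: $- \frac{189}{2} \approx -94.5$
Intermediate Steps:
$z{\left(O \right)} = O$ ($z{\left(O \right)} = O + 0 \frac{2 O}{5 + O} = O + 0 = O$)
$b = -3$
$E{\left(o \right)} = - \frac{3}{o}$
$E{\left(-2 \right)} z{\left(-63 \right)} = - \frac{3}{-2} \left(-63\right) = \left(-3\right) \left(- \frac{1}{2}\right) \left(-63\right) = \frac{3}{2} \left(-63\right) = - \frac{189}{2}$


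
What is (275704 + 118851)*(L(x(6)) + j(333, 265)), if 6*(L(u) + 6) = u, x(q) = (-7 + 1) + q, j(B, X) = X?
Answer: 102189745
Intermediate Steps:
x(q) = -6 + q
L(u) = -6 + u/6
(275704 + 118851)*(L(x(6)) + j(333, 265)) = (275704 + 118851)*((-6 + (-6 + 6)/6) + 265) = 394555*((-6 + (⅙)*0) + 265) = 394555*((-6 + 0) + 265) = 394555*(-6 + 265) = 394555*259 = 102189745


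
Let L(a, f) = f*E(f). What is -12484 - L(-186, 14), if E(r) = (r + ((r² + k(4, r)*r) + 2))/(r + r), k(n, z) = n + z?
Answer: -12716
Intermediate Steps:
E(r) = (2 + r + r² + r*(4 + r))/(2*r) (E(r) = (r + ((r² + (4 + r)*r) + 2))/(r + r) = (r + ((r² + r*(4 + r)) + 2))/((2*r)) = (r + (2 + r² + r*(4 + r)))*(1/(2*r)) = (2 + r + r² + r*(4 + r))*(1/(2*r)) = (2 + r + r² + r*(4 + r))/(2*r))
L(a, f) = f*(5/2 + f + 1/f)
-12484 - L(-186, 14) = -12484 - (1 + (½)*14*(5 + 2*14)) = -12484 - (1 + (½)*14*(5 + 28)) = -12484 - (1 + (½)*14*33) = -12484 - (1 + 231) = -12484 - 1*232 = -12484 - 232 = -12716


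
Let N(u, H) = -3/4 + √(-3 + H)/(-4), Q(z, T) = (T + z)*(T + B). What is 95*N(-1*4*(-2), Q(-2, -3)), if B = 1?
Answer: -285/4 - 95*√7/4 ≈ -134.09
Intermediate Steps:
Q(z, T) = (1 + T)*(T + z) (Q(z, T) = (T + z)*(T + 1) = (T + z)*(1 + T) = (1 + T)*(T + z))
N(u, H) = -¾ - √(-3 + H)/4 (N(u, H) = -3*¼ + √(-3 + H)*(-¼) = -¾ - √(-3 + H)/4)
95*N(-1*4*(-2), Q(-2, -3)) = 95*(-¾ - √(-3 + (-3 - 2 + (-3)² - 3*(-2)))/4) = 95*(-¾ - √(-3 + (-3 - 2 + 9 + 6))/4) = 95*(-¾ - √(-3 + 10)/4) = 95*(-¾ - √7/4) = -285/4 - 95*√7/4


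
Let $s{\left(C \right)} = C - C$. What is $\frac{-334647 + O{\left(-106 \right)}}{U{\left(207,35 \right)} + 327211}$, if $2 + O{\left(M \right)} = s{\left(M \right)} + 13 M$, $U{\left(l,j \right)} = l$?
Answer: $- \frac{336027}{327418} \approx -1.0263$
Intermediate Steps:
$s{\left(C \right)} = 0$
$O{\left(M \right)} = -2 + 13 M$ ($O{\left(M \right)} = -2 + \left(0 + 13 M\right) = -2 + 13 M$)
$\frac{-334647 + O{\left(-106 \right)}}{U{\left(207,35 \right)} + 327211} = \frac{-334647 + \left(-2 + 13 \left(-106\right)\right)}{207 + 327211} = \frac{-334647 - 1380}{327418} = \left(-334647 - 1380\right) \frac{1}{327418} = \left(-336027\right) \frac{1}{327418} = - \frac{336027}{327418}$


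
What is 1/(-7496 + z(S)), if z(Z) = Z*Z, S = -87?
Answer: 1/73 ≈ 0.013699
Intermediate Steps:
z(Z) = Z²
1/(-7496 + z(S)) = 1/(-7496 + (-87)²) = 1/(-7496 + 7569) = 1/73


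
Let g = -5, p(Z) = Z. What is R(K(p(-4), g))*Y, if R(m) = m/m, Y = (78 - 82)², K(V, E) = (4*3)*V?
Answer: 16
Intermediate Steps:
K(V, E) = 12*V
Y = 16 (Y = (-4)² = 16)
R(m) = 1
R(K(p(-4), g))*Y = 1*16 = 16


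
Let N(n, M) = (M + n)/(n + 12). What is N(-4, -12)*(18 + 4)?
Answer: -44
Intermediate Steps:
N(n, M) = (M + n)/(12 + n)
N(-4, -12)*(18 + 4) = ((-12 - 4)/(12 - 4))*(18 + 4) = (-16/8)*22 = ((1/8)*(-16))*22 = -2*22 = -44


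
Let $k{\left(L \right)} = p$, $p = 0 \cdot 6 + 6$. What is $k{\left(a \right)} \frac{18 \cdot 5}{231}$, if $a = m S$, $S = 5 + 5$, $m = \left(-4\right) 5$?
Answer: $\frac{180}{77} \approx 2.3377$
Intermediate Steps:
$m = -20$
$S = 10$
$p = 6$ ($p = 0 + 6 = 6$)
$a = -200$ ($a = \left(-20\right) 10 = -200$)
$k{\left(L \right)} = 6$
$k{\left(a \right)} \frac{18 \cdot 5}{231} = 6 \frac{18 \cdot 5}{231} = 6 \cdot 90 \cdot \frac{1}{231} = 6 \cdot \frac{30}{77} = \frac{180}{77}$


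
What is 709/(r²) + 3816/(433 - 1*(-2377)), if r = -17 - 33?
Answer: 1153229/702500 ≈ 1.6416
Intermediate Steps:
r = -50
709/(r²) + 3816/(433 - 1*(-2377)) = 709/((-50)²) + 3816/(433 - 1*(-2377)) = 709/2500 + 3816/(433 + 2377) = 709*(1/2500) + 3816/2810 = 709/2500 + 3816*(1/2810) = 709/2500 + 1908/1405 = 1153229/702500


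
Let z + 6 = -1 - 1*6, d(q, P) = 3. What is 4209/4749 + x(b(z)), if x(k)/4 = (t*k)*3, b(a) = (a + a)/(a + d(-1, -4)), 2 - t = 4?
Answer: -486881/7915 ≈ -61.514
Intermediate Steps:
t = -2 (t = 2 - 1*4 = 2 - 4 = -2)
z = -13 (z = -6 + (-1 - 1*6) = -6 + (-1 - 6) = -6 - 7 = -13)
b(a) = 2*a/(3 + a) (b(a) = (a + a)/(a + 3) = (2*a)/(3 + a) = 2*a/(3 + a))
x(k) = -24*k (x(k) = 4*(-2*k*3) = 4*(-6*k) = -24*k)
4209/4749 + x(b(z)) = 4209/4749 - 48*(-13)/(3 - 13) = 4209*(1/4749) - 48*(-13)/(-10) = 1403/1583 - 48*(-13)*(-1)/10 = 1403/1583 - 24*13/5 = 1403/1583 - 312/5 = -486881/7915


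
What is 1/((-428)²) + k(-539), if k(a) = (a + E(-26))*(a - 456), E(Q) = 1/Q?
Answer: 1277243570613/2381392 ≈ 5.3634e+5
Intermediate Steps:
k(a) = (-456 + a)*(-1/26 + a) (k(a) = (a + 1/(-26))*(a - 456) = (a - 1/26)*(-456 + a) = (-1/26 + a)*(-456 + a) = (-456 + a)*(-1/26 + a))
1/((-428)²) + k(-539) = 1/((-428)²) + (228/13 + (-539)² - 11857/26*(-539)) = 1/183184 + (228/13 + 290521 + 6390923/26) = 1/183184 + 13944925/26 = 1277243570613/2381392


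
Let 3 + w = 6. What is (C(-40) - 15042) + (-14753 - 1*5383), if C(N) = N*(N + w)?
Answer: -33698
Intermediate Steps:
w = 3 (w = -3 + 6 = 3)
C(N) = N*(3 + N) (C(N) = N*(N + 3) = N*(3 + N))
(C(-40) - 15042) + (-14753 - 1*5383) = (-40*(3 - 40) - 15042) + (-14753 - 1*5383) = (-40*(-37) - 15042) + (-14753 - 5383) = (1480 - 15042) - 20136 = -13562 - 20136 = -33698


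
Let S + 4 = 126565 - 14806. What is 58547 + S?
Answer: 170302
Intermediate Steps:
S = 111755 (S = -4 + (126565 - 14806) = -4 + 111759 = 111755)
58547 + S = 58547 + 111755 = 170302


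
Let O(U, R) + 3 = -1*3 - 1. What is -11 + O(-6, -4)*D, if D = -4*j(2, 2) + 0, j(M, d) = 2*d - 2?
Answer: 45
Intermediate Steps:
O(U, R) = -7 (O(U, R) = -3 + (-1*3 - 1) = -3 + (-3 - 1) = -3 - 4 = -7)
j(M, d) = -2 + 2*d
D = -8 (D = -4*(-2 + 2*2) + 0 = -4*(-2 + 4) + 0 = -4*2 + 0 = -8 + 0 = -8)
-11 + O(-6, -4)*D = -11 - 7*(-8) = -11 + 56 = 45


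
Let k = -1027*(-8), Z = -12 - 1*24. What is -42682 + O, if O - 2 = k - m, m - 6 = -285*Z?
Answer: -44730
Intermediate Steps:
Z = -36 (Z = -12 - 24 = -36)
k = 8216
m = 10266 (m = 6 - 285*(-36) = 6 + 10260 = 10266)
O = -2048 (O = 2 + (8216 - 1*10266) = 2 + (8216 - 10266) = 2 - 2050 = -2048)
-42682 + O = -42682 - 2048 = -44730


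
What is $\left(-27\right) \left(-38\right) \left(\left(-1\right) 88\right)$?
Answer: $-90288$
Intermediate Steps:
$\left(-27\right) \left(-38\right) \left(\left(-1\right) 88\right) = 1026 \left(-88\right) = -90288$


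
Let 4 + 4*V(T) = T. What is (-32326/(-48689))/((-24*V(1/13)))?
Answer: 210119/7449417 ≈ 0.028206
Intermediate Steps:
V(T) = -1 + T/4
(-32326/(-48689))/((-24*V(1/13))) = (-32326/(-48689))/((-24*(-1 + (¼)/13))) = (-32326*(-1/48689))/((-24*(-1 + (¼)*(1/13)))) = 32326/(48689*((-24*(-1 + 1/52)))) = 32326/(48689*((-24*(-51/52)))) = 32326/(48689*(306/13)) = (32326/48689)*(13/306) = 210119/7449417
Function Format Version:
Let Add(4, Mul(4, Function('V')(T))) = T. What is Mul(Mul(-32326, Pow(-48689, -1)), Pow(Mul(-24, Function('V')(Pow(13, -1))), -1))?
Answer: Rational(210119, 7449417) ≈ 0.028206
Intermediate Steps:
Function('V')(T) = Add(-1, Mul(Rational(1, 4), T))
Mul(Mul(-32326, Pow(-48689, -1)), Pow(Mul(-24, Function('V')(Pow(13, -1))), -1)) = Mul(Mul(-32326, Pow(-48689, -1)), Pow(Mul(-24, Add(-1, Mul(Rational(1, 4), Pow(13, -1)))), -1)) = Mul(Mul(-32326, Rational(-1, 48689)), Pow(Mul(-24, Add(-1, Mul(Rational(1, 4), Rational(1, 13)))), -1)) = Mul(Rational(32326, 48689), Pow(Mul(-24, Add(-1, Rational(1, 52))), -1)) = Mul(Rational(32326, 48689), Pow(Mul(-24, Rational(-51, 52)), -1)) = Mul(Rational(32326, 48689), Pow(Rational(306, 13), -1)) = Mul(Rational(32326, 48689), Rational(13, 306)) = Rational(210119, 7449417)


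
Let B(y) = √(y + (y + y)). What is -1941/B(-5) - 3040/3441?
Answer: -3040/3441 + 647*I*√15/5 ≈ -0.88346 + 501.16*I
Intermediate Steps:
B(y) = √3*√y (B(y) = √(y + 2*y) = √(3*y) = √3*√y)
-1941/B(-5) - 3040/3441 = -1941*(-I*√15/15) - 3040/3441 = -(-647)*I*√15/5 - 3040/3441 = 647*I*√15/5 - 3040/3441 = -3040/3441 + 647*I*√15/5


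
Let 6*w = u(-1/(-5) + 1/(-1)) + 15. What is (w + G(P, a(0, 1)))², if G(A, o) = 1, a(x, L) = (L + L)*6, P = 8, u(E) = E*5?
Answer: 289/36 ≈ 8.0278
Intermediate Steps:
u(E) = 5*E
a(x, L) = 12*L (a(x, L) = (2*L)*6 = 12*L)
w = 11/6 (w = (5*(-1/(-5) + 1/(-1)) + 15)/6 = (5*(-1*(-⅕) + 1*(-1)) + 15)/6 = (5*(⅕ - 1) + 15)/6 = (5*(-⅘) + 15)/6 = (-4 + 15)/6 = (⅙)*11 = 11/6 ≈ 1.8333)
(w + G(P, a(0, 1)))² = (11/6 + 1)² = (17/6)² = 289/36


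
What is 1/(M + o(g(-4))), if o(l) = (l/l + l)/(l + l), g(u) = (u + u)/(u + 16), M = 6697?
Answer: 4/26787 ≈ 0.00014933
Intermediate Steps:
g(u) = 2*u/(16 + u) (g(u) = (2*u)/(16 + u) = 2*u/(16 + u))
o(l) = (1 + l)/(2*l) (o(l) = (1 + l)/((2*l)) = (1 + l)*(1/(2*l)) = (1 + l)/(2*l))
1/(M + o(g(-4))) = 1/(6697 + (1 + 2*(-4)/(16 - 4))/(2*((2*(-4)/(16 - 4))))) = 1/(6697 + (1 + 2*(-4)/12)/(2*((2*(-4)/12)))) = 1/(6697 + (1 + 2*(-4)*(1/12))/(2*((2*(-4)*(1/12))))) = 1/(6697 + (1 - 2/3)/(2*(-2/3))) = 1/(6697 + (1/2)*(-3/2)*(1/3)) = 1/(6697 - 1/4) = 1/(26787/4) = 4/26787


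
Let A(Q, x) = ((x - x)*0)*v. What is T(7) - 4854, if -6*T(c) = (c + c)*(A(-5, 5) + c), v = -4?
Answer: -14611/3 ≈ -4870.3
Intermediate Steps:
A(Q, x) = 0 (A(Q, x) = ((x - x)*0)*(-4) = (0*0)*(-4) = 0*(-4) = 0)
T(c) = -c**2/3 (T(c) = -(c + c)*(0 + c)/6 = -2*c*c/6 = -c**2/3)
T(7) - 4854 = -1/3*7**2 - 4854 = -1/3*49 - 4854 = -49/3 - 4854 = -14611/3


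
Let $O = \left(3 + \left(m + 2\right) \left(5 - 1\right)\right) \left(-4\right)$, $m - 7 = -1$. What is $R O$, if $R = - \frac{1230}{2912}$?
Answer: $\frac{3075}{52} \approx 59.135$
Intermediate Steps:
$m = 6$ ($m = 7 - 1 = 6$)
$R = - \frac{615}{1456}$ ($R = \left(-1230\right) \frac{1}{2912} = - \frac{615}{1456} \approx -0.42239$)
$O = -140$ ($O = \left(3 + \left(6 + 2\right) \left(5 - 1\right)\right) \left(-4\right) = \left(3 + 8 \cdot 4\right) \left(-4\right) = \left(3 + 32\right) \left(-4\right) = 35 \left(-4\right) = -140$)
$R O = \left(- \frac{615}{1456}\right) \left(-140\right) = \frac{3075}{52}$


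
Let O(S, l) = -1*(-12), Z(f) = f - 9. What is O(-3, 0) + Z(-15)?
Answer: -12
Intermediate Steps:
Z(f) = -9 + f
O(S, l) = 12
O(-3, 0) + Z(-15) = 12 + (-9 - 15) = 12 - 24 = -12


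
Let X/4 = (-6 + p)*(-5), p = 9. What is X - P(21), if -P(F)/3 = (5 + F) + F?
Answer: 81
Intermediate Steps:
P(F) = -15 - 6*F (P(F) = -3*((5 + F) + F) = -3*(5 + 2*F) = -15 - 6*F)
X = -60 (X = 4*((-6 + 9)*(-5)) = 4*(3*(-5)) = 4*(-15) = -60)
X - P(21) = -60 - (-15 - 6*21) = -60 - (-15 - 126) = -60 - 1*(-141) = -60 + 141 = 81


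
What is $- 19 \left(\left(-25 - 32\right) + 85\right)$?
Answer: $-532$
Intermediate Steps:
$- 19 \left(\left(-25 - 32\right) + 85\right) = - 19 \left(-57 + 85\right) = \left(-19\right) 28 = -532$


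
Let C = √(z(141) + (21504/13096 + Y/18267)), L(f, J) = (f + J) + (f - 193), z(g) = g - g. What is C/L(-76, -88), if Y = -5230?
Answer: -√1212276384632694/12948033207 ≈ -0.0026890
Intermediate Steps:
z(g) = 0
L(f, J) = -193 + J + 2*f (L(f, J) = (J + f) + (-193 + f) = -193 + J + 2*f)
C = √1212276384632694/29903079 (C = √(0 + (21504/13096 - 5230/18267)) = √(0 + (21504*(1/13096) - 5230*1/18267)) = √(0 + (2688/1637 - 5230/18267)) = √(0 + 40540186/29903079) = √(40540186/29903079) = √1212276384632694/29903079 ≈ 1.1644)
C/L(-76, -88) = (√1212276384632694/29903079)/(-193 - 88 + 2*(-76)) = (√1212276384632694/29903079)/(-193 - 88 - 152) = (√1212276384632694/29903079)/(-433) = (√1212276384632694/29903079)*(-1/433) = -√1212276384632694/12948033207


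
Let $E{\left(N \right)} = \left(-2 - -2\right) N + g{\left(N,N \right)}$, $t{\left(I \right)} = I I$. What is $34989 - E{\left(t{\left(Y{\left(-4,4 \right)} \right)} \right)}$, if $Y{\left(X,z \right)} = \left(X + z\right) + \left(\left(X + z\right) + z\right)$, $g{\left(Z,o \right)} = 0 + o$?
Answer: $34973$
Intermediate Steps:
$g{\left(Z,o \right)} = o$
$Y{\left(X,z \right)} = 2 X + 3 z$ ($Y{\left(X,z \right)} = \left(X + z\right) + \left(X + 2 z\right) = 2 X + 3 z$)
$t{\left(I \right)} = I^{2}$
$E{\left(N \right)} = N$ ($E{\left(N \right)} = \left(-2 - -2\right) N + N = \left(-2 + 2\right) N + N = 0 N + N = 0 + N = N$)
$34989 - E{\left(t{\left(Y{\left(-4,4 \right)} \right)} \right)} = 34989 - \left(2 \left(-4\right) + 3 \cdot 4\right)^{2} = 34989 - \left(-8 + 12\right)^{2} = 34989 - 4^{2} = 34989 - 16 = 34973$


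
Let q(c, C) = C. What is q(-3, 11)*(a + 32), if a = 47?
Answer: 869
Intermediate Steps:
q(-3, 11)*(a + 32) = 11*(47 + 32) = 11*79 = 869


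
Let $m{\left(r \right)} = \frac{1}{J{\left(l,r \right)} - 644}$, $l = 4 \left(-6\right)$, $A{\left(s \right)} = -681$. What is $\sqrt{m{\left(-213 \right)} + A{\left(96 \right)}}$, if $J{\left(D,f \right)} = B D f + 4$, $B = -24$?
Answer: $\frac{i \sqrt{161841733063}}{15416} \approx 26.096 i$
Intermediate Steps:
$l = -24$
$J{\left(D,f \right)} = 4 - 24 D f$ ($J{\left(D,f \right)} = - 24 D f + 4 = 4 - 24 D f$)
$m{\left(r \right)} = \frac{1}{-640 + 576 r}$ ($m{\left(r \right)} = \frac{1}{\left(4 - - 576 r\right) - 644} = \frac{1}{\left(4 + 576 r\right) - 644} = \frac{1}{-640 + 576 r}$)
$\sqrt{m{\left(-213 \right)} + A{\left(96 \right)}} = \sqrt{\frac{1}{64 \left(-10 + 9 \left(-213\right)\right)} - 681} = \sqrt{\frac{1}{64 \left(-10 - 1917\right)} - 681} = \sqrt{\frac{1}{64 \left(-1927\right)} - 681} = \sqrt{\frac{1}{64} \left(- \frac{1}{1927}\right) - 681} = \sqrt{- \frac{1}{123328} - 681} = \sqrt{- \frac{83986369}{123328}} = \frac{i \sqrt{161841733063}}{15416}$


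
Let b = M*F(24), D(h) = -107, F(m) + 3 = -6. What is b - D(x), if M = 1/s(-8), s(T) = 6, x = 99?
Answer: 211/2 ≈ 105.50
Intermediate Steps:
F(m) = -9 (F(m) = -3 - 6 = -9)
M = ⅙ (M = 1/6 = ⅙ ≈ 0.16667)
b = -3/2 (b = (⅙)*(-9) = -3/2 ≈ -1.5000)
b - D(x) = -3/2 - 1*(-107) = -3/2 + 107 = 211/2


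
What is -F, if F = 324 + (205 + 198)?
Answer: -727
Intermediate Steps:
F = 727 (F = 324 + 403 = 727)
-F = -1*727 = -727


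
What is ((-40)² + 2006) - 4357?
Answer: -751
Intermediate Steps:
((-40)² + 2006) - 4357 = (1600 + 2006) - 4357 = 3606 - 4357 = -751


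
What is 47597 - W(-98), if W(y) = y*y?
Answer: 37993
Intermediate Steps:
W(y) = y**2
47597 - W(-98) = 47597 - 1*(-98)**2 = 47597 - 1*9604 = 47597 - 9604 = 37993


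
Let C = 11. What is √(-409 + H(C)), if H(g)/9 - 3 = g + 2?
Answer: I*√265 ≈ 16.279*I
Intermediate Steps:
H(g) = 45 + 9*g (H(g) = 27 + 9*(g + 2) = 27 + 9*(2 + g) = 27 + (18 + 9*g) = 45 + 9*g)
√(-409 + H(C)) = √(-409 + (45 + 9*11)) = √(-409 + (45 + 99)) = √(-409 + 144) = √(-265) = I*√265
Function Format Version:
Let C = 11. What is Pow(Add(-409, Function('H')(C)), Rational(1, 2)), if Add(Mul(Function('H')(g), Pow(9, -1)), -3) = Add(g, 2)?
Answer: Mul(I, Pow(265, Rational(1, 2))) ≈ Mul(16.279, I)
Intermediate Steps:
Function('H')(g) = Add(45, Mul(9, g)) (Function('H')(g) = Add(27, Mul(9, Add(g, 2))) = Add(27, Mul(9, Add(2, g))) = Add(27, Add(18, Mul(9, g))) = Add(45, Mul(9, g)))
Pow(Add(-409, Function('H')(C)), Rational(1, 2)) = Pow(Add(-409, Add(45, Mul(9, 11))), Rational(1, 2)) = Pow(Add(-409, Add(45, 99)), Rational(1, 2)) = Pow(Add(-409, 144), Rational(1, 2)) = Pow(-265, Rational(1, 2)) = Mul(I, Pow(265, Rational(1, 2)))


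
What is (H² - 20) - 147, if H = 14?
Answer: 29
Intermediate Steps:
(H² - 20) - 147 = (14² - 20) - 147 = (196 - 20) - 147 = 176 - 147 = 29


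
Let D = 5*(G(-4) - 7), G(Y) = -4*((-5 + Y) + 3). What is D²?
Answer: 7225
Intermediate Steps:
G(Y) = 8 - 4*Y (G(Y) = -4*(-2 + Y) = 8 - 4*Y)
D = 85 (D = 5*((8 - 4*(-4)) - 7) = 5*((8 + 16) - 7) = 5*(24 - 7) = 5*17 = 85)
D² = 85² = 7225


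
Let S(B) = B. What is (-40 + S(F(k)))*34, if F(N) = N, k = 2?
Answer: -1292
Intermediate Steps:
(-40 + S(F(k)))*34 = (-40 + 2)*34 = -38*34 = -1292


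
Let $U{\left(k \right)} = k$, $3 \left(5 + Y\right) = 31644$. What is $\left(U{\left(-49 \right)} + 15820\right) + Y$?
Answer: $26314$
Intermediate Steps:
$Y = 10543$ ($Y = -5 + \frac{1}{3} \cdot 31644 = -5 + 10548 = 10543$)
$\left(U{\left(-49 \right)} + 15820\right) + Y = \left(-49 + 15820\right) + 10543 = 15771 + 10543 = 26314$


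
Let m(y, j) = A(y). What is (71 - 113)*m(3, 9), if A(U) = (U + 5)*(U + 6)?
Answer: -3024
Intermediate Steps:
A(U) = (5 + U)*(6 + U)
m(y, j) = 30 + y**2 + 11*y
(71 - 113)*m(3, 9) = (71 - 113)*(30 + 3**2 + 11*3) = -42*(30 + 9 + 33) = -42*72 = -3024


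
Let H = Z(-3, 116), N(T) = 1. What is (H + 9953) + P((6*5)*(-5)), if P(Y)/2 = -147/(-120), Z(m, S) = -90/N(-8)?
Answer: 197309/20 ≈ 9865.5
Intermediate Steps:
Z(m, S) = -90 (Z(m, S) = -90/1 = -90*1 = -90)
H = -90
P(Y) = 49/20 (P(Y) = 2*(-147/(-120)) = 2*(-147*(-1/120)) = 2*(49/40) = 49/20)
(H + 9953) + P((6*5)*(-5)) = (-90 + 9953) + 49/20 = 9863 + 49/20 = 197309/20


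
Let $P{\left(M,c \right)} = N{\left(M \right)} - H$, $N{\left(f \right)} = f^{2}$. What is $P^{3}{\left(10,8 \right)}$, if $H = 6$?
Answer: $830584$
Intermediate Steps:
$P{\left(M,c \right)} = -6 + M^{2}$ ($P{\left(M,c \right)} = M^{2} - 6 = -6 + M^{2}$)
$P^{3}{\left(10,8 \right)} = \left(-6 + 10^{2}\right)^{3} = \left(-6 + 100\right)^{3} = 94^{3} = 830584$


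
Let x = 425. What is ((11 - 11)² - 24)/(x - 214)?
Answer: -24/211 ≈ -0.11374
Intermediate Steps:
((11 - 11)² - 24)/(x - 214) = ((11 - 11)² - 24)/(425 - 214) = (0² - 24)/211 = (0 - 24)*(1/211) = -24*1/211 = -24/211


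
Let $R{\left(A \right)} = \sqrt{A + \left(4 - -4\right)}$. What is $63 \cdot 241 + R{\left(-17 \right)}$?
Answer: $15183 + 3 i \approx 15183.0 + 3.0 i$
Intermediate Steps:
$R{\left(A \right)} = \sqrt{8 + A}$ ($R{\left(A \right)} = \sqrt{A + \left(4 + 4\right)} = \sqrt{A + 8} = \sqrt{8 + A}$)
$63 \cdot 241 + R{\left(-17 \right)} = 63 \cdot 241 + \sqrt{8 - 17} = 15183 + \sqrt{-9} = 15183 + 3 i$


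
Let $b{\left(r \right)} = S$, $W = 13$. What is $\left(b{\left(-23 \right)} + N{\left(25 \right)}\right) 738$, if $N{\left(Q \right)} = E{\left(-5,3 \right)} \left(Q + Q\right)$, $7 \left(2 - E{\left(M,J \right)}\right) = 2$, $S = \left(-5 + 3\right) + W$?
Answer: $\frac{499626}{7} \approx 71375.0$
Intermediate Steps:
$S = 11$ ($S = \left(-5 + 3\right) + 13 = -2 + 13 = 11$)
$E{\left(M,J \right)} = \frac{12}{7}$ ($E{\left(M,J \right)} = 2 - \frac{2}{7} = \frac{12}{7}$)
$b{\left(r \right)} = 11$
$N{\left(Q \right)} = \frac{24 Q}{7}$ ($N{\left(Q \right)} = \frac{12 \left(Q + Q\right)}{7} = \frac{12 \cdot 2 Q}{7} = \frac{24 Q}{7}$)
$\left(b{\left(-23 \right)} + N{\left(25 \right)}\right) 738 = \left(11 + \frac{24}{7} \cdot 25\right) 738 = \left(11 + \frac{600}{7}\right) 738 = \frac{677}{7} \cdot 738 = \frac{499626}{7}$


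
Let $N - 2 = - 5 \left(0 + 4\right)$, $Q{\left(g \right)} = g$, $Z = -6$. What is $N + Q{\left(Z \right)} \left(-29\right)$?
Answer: $156$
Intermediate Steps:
$N = -18$ ($N = 2 - 5 \left(0 + 4\right) = 2 - 20 = -18$)
$N + Q{\left(Z \right)} \left(-29\right) = -18 - -174 = -18 + 174 = 156$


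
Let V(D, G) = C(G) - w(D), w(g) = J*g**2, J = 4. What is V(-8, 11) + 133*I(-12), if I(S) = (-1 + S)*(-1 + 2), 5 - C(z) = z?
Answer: -1991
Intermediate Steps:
C(z) = 5 - z
I(S) = -1 + S (I(S) = (-1 + S)*1 = -1 + S)
w(g) = 4*g**2
V(D, G) = 5 - G - 4*D**2 (V(D, G) = (5 - G) - 4*D**2 = 5 - G - 4*D**2)
V(-8, 11) + 133*I(-12) = (5 - 1*11 - 4*(-8)**2) + 133*(-1 - 12) = (5 - 11 - 4*64) + 133*(-13) = (5 - 11 - 256) - 1729 = -262 - 1729 = -1991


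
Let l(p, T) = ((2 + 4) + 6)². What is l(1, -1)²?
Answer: 20736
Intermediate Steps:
l(p, T) = 144 (l(p, T) = (6 + 6)² = 12² = 144)
l(1, -1)² = 144² = 20736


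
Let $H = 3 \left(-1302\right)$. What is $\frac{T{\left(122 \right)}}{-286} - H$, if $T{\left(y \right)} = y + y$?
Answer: $\frac{558436}{143} \approx 3905.1$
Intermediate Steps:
$T{\left(y \right)} = 2 y$
$H = -3906$
$\frac{T{\left(122 \right)}}{-286} - H = \frac{2 \cdot 122}{-286} - -3906 = 244 \left(- \frac{1}{286}\right) + 3906 = - \frac{122}{143} + 3906 = \frac{558436}{143}$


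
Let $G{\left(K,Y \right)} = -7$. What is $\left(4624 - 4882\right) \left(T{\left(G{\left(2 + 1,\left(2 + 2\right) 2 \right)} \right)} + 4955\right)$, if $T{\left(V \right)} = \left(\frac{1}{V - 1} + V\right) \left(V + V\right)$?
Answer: $- \frac{2608251}{2} \approx -1.3041 \cdot 10^{6}$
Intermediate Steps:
$T{\left(V \right)} = 2 V \left(V + \frac{1}{-1 + V}\right)$ ($T{\left(V \right)} = \left(\frac{1}{-1 + V} + V\right) 2 V = \left(V + \frac{1}{-1 + V}\right) 2 V = 2 V \left(V + \frac{1}{-1 + V}\right)$)
$\left(4624 - 4882\right) \left(T{\left(G{\left(2 + 1,\left(2 + 2\right) 2 \right)} \right)} + 4955\right) = \left(4624 - 4882\right) \left(2 \left(-7\right) \frac{1}{-1 - 7} \left(1 + \left(-7\right)^{2} - -7\right) + 4955\right) = - 258 \left(2 \left(-7\right) \frac{1}{-8} \left(1 + 49 + 7\right) + 4955\right) = - 258 \left(2 \left(-7\right) \left(- \frac{1}{8}\right) 57 + 4955\right) = - 258 \left(\frac{399}{4} + 4955\right) = \left(-258\right) \frac{20219}{4} = - \frac{2608251}{2}$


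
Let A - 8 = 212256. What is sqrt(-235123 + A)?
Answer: I*sqrt(22859) ≈ 151.19*I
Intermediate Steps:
A = 212264 (A = 8 + 212256 = 212264)
sqrt(-235123 + A) = sqrt(-235123 + 212264) = sqrt(-22859) = I*sqrt(22859)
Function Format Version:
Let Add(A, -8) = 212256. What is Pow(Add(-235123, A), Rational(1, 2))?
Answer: Mul(I, Pow(22859, Rational(1, 2))) ≈ Mul(151.19, I)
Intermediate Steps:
A = 212264 (A = Add(8, 212256) = 212264)
Pow(Add(-235123, A), Rational(1, 2)) = Pow(Add(-235123, 212264), Rational(1, 2)) = Pow(-22859, Rational(1, 2)) = Mul(I, Pow(22859, Rational(1, 2)))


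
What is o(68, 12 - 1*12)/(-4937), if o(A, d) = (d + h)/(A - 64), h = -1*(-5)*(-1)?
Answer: 5/19748 ≈ 0.00025319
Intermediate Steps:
h = -5 (h = 5*(-1) = -5)
o(A, d) = (-5 + d)/(-64 + A) (o(A, d) = (d - 5)/(A - 64) = (-5 + d)/(-64 + A))
o(68, 12 - 1*12)/(-4937) = ((-5 + (12 - 1*12))/(-64 + 68))/(-4937) = ((-5 + (12 - 12))/4)*(-1/4937) = ((-5 + 0)/4)*(-1/4937) = ((¼)*(-5))*(-1/4937) = -5/4*(-1/4937) = 5/19748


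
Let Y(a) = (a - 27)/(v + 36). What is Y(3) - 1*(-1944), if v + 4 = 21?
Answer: 103008/53 ≈ 1943.5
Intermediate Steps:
v = 17 (v = -4 + 21 = 17)
Y(a) = -27/53 + a/53 (Y(a) = (a - 27)/(17 + 36) = (-27 + a)/53 = (-27 + a)*(1/53) = -27/53 + a/53)
Y(3) - 1*(-1944) = (-27/53 + (1/53)*3) - 1*(-1944) = (-27/53 + 3/53) + 1944 = -24/53 + 1944 = 103008/53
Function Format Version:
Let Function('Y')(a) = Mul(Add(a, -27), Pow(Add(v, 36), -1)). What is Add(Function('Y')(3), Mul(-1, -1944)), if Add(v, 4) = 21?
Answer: Rational(103008, 53) ≈ 1943.5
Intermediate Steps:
v = 17 (v = Add(-4, 21) = 17)
Function('Y')(a) = Add(Rational(-27, 53), Mul(Rational(1, 53), a)) (Function('Y')(a) = Mul(Add(a, -27), Pow(Add(17, 36), -1)) = Mul(Add(-27, a), Pow(53, -1)) = Mul(Add(-27, a), Rational(1, 53)) = Add(Rational(-27, 53), Mul(Rational(1, 53), a)))
Add(Function('Y')(3), Mul(-1, -1944)) = Add(Add(Rational(-27, 53), Mul(Rational(1, 53), 3)), Mul(-1, -1944)) = Add(Add(Rational(-27, 53), Rational(3, 53)), 1944) = Add(Rational(-24, 53), 1944) = Rational(103008, 53)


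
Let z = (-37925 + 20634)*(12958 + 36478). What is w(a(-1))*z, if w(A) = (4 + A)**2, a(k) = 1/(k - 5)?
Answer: -113047019101/9 ≈ -1.2561e+10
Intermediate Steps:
a(k) = 1/(-5 + k)
z = -854797876 (z = -17291*49436 = -854797876)
w(a(-1))*z = (4 + 1/(-5 - 1))**2*(-854797876) = (4 + 1/(-6))**2*(-854797876) = (4 - 1/6)**2*(-854797876) = (23/6)**2*(-854797876) = (529/36)*(-854797876) = -113047019101/9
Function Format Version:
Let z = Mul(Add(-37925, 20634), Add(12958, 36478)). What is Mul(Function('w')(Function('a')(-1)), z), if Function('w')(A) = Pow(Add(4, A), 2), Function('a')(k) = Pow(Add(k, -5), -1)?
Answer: Rational(-113047019101, 9) ≈ -1.2561e+10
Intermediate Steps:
Function('a')(k) = Pow(Add(-5, k), -1)
z = -854797876 (z = Mul(-17291, 49436) = -854797876)
Mul(Function('w')(Function('a')(-1)), z) = Mul(Pow(Add(4, Pow(Add(-5, -1), -1)), 2), -854797876) = Mul(Pow(Add(4, Pow(-6, -1)), 2), -854797876) = Mul(Pow(Add(4, Rational(-1, 6)), 2), -854797876) = Mul(Pow(Rational(23, 6), 2), -854797876) = Mul(Rational(529, 36), -854797876) = Rational(-113047019101, 9)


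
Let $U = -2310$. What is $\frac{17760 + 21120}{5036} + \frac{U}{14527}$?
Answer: $\frac{138294150}{18289493} \approx 7.5614$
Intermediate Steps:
$\frac{17760 + 21120}{5036} + \frac{U}{14527} = \frac{17760 + 21120}{5036} - \frac{2310}{14527} = 38880 \cdot \frac{1}{5036} - \frac{2310}{14527} = \frac{9720}{1259} - \frac{2310}{14527} = \frac{138294150}{18289493}$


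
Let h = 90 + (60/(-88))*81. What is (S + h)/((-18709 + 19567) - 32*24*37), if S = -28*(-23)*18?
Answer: -28421/67364 ≈ -0.42190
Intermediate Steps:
S = 11592 (S = 644*18 = 11592)
h = 765/22 (h = 90 + (60*(-1/88))*81 = 90 - 15/22*81 = 90 - 1215/22 = 765/22 ≈ 34.773)
(S + h)/((-18709 + 19567) - 32*24*37) = (11592 + 765/22)/((-18709 + 19567) - 32*24*37) = 255789/(22*(858 - 768*37)) = 255789/(22*(858 - 28416)) = (255789/22)/(-27558) = (255789/22)*(-1/27558) = -28421/67364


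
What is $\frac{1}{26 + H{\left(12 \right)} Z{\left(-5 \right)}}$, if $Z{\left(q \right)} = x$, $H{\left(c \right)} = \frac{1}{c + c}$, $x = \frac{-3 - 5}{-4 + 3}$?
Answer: $\frac{3}{79} \approx 0.037975$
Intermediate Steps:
$x = 8$ ($x = - \frac{8}{-1} = \left(-8\right) \left(-1\right) = 8$)
$H{\left(c \right)} = \frac{1}{2 c}$
$Z{\left(q \right)} = 8$
$\frac{1}{26 + H{\left(12 \right)} Z{\left(-5 \right)}} = \frac{1}{26 + \frac{1}{2 \cdot 12} \cdot 8} = \frac{1}{26 + \frac{1}{2} \cdot \frac{1}{12} \cdot 8} = \frac{1}{26 + \frac{1}{24} \cdot 8} = \frac{1}{26 + \frac{1}{3}} = \frac{1}{\frac{79}{3}} = \frac{3}{79}$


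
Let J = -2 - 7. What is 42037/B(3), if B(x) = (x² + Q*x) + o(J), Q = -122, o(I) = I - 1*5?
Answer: -42037/371 ≈ -113.31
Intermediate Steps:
J = -9
o(I) = -5 + I (o(I) = I - 5 = -5 + I)
B(x) = -14 + x² - 122*x (B(x) = (x² - 122*x) + (-5 - 9) = (x² - 122*x) - 14 = -14 + x² - 122*x)
42037/B(3) = 42037/(-14 + 3² - 122*3) = 42037/(-14 + 9 - 366) = 42037/(-371) = 42037*(-1/371) = -42037/371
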